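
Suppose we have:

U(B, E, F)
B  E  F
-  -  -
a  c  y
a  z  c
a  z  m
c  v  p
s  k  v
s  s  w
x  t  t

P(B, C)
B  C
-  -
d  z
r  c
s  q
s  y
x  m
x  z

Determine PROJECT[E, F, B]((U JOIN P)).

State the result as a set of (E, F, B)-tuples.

{(k, v, s), (s, w, s), (t, t, x)}

Joining U and P on B yields {(s, k, v, q), (s, k, v, y), (s, s, w, q), (s, s, w, y), (x, t, t, m), (x, t, t, z)}.
π_{E, F, B} gives {(k, v, s), (s, w, s), (t, t, x)} (3 duplicate(s) eliminated).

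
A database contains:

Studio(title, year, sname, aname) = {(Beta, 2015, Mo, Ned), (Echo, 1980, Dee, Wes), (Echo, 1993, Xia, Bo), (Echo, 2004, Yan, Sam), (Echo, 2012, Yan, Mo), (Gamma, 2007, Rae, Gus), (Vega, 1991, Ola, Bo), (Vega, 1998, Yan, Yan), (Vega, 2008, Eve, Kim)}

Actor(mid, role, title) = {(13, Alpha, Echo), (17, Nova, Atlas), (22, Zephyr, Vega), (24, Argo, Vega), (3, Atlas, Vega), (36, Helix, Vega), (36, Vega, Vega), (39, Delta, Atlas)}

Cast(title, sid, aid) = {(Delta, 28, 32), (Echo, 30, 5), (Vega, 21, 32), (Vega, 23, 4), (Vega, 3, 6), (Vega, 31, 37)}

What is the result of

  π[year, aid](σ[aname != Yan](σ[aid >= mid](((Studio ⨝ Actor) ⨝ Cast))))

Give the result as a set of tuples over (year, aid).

{(1991, 32), (1991, 37), (1991, 4), (1991, 6), (2008, 32), (2008, 37), (2008, 4), (2008, 6)}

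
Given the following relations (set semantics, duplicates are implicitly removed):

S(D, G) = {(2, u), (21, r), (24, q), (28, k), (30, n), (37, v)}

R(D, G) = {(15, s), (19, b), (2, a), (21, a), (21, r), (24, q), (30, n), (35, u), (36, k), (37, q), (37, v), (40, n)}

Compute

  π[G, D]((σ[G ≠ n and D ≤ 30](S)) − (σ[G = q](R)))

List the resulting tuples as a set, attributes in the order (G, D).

σ[G ≠ n and D ≤ 30]: keep tuples satisfying G ≠ n and D ≤ 30 → {(2, u), (21, r), (24, q), (28, k)}
σ[G = q]: keep tuples satisfying G = q → {(24, q), (37, q)}
Difference: {(2, u), (21, r), (24, q), (28, k)} with {(24, q), (37, q)} → {(2, u), (21, r), (28, k)}
π[G, D]: project onto (G, D) → {(k, 28), (r, 21), (u, 2)}

{(k, 28), (r, 21), (u, 2)}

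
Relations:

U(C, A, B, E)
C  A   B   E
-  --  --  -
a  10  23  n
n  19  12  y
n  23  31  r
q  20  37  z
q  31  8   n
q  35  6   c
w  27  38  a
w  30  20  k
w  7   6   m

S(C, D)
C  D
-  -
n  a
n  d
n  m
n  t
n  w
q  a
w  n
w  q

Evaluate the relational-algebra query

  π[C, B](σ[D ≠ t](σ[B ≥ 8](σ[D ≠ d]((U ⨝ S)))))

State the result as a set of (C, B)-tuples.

{(n, 12), (n, 31), (q, 37), (q, 8), (w, 20), (w, 38)}

U ⋈ S (natural join on C): {(n, 19, 12, y, a), (n, 19, 12, y, d), (n, 19, 12, y, m), (n, 19, 12, y, t), (n, 19, 12, y, w), (n, 23, 31, r, a), (n, 23, 31, r, d), (n, 23, 31, r, m), (n, 23, 31, r, t), (n, 23, 31, r, w), (q, 20, 37, z, a), (q, 31, 8, n, a), (q, 35, 6, c, a), (w, 27, 38, a, n), (w, 27, 38, a, q), (w, 30, 20, k, n), (w, 30, 20, k, q), (w, 7, 6, m, n), (w, 7, 6, m, q)}
Apply σ_{D ≠ d}; surviving tuples: {(n, 19, 12, y, a), (n, 19, 12, y, m), (n, 19, 12, y, t), (n, 19, 12, y, w), (n, 23, 31, r, a), (n, 23, 31, r, m), (n, 23, 31, r, t), (n, 23, 31, r, w), (q, 20, 37, z, a), (q, 31, 8, n, a), (q, 35, 6, c, a), (w, 27, 38, a, n), (w, 27, 38, a, q), (w, 30, 20, k, n), (w, 30, 20, k, q), (w, 7, 6, m, n), (w, 7, 6, m, q)}
Apply σ_{B ≥ 8}; surviving tuples: {(n, 19, 12, y, a), (n, 19, 12, y, m), (n, 19, 12, y, t), (n, 19, 12, y, w), (n, 23, 31, r, a), (n, 23, 31, r, m), (n, 23, 31, r, t), (n, 23, 31, r, w), (q, 20, 37, z, a), (q, 31, 8, n, a), (w, 27, 38, a, n), (w, 27, 38, a, q), (w, 30, 20, k, n), (w, 30, 20, k, q)}
Apply σ_{D ≠ t}; surviving tuples: {(n, 19, 12, y, a), (n, 19, 12, y, m), (n, 19, 12, y, w), (n, 23, 31, r, a), (n, 23, 31, r, m), (n, 23, 31, r, w), (q, 20, 37, z, a), (q, 31, 8, n, a), (w, 27, 38, a, n), (w, 27, 38, a, q), (w, 30, 20, k, n), (w, 30, 20, k, q)}
π_{C, B} gives {(n, 12), (n, 31), (q, 37), (q, 8), (w, 20), (w, 38)} (6 duplicate(s) eliminated).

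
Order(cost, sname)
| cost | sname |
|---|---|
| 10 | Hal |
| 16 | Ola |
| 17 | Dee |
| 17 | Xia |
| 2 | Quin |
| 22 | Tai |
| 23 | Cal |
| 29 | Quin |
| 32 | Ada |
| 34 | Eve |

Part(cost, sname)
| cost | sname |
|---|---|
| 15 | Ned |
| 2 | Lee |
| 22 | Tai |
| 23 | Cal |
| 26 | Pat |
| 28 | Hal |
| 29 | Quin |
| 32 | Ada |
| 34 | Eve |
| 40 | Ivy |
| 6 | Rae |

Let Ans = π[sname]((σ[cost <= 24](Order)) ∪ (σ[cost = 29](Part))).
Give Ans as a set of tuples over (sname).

σ[cost <= 24]: keep tuples satisfying cost <= 24 → {(10, Hal), (16, Ola), (17, Dee), (17, Xia), (2, Quin), (22, Tai), (23, Cal)}
σ[cost = 29]: keep tuples satisfying cost = 29 → {(29, Quin)}
Taking the union: {(10, Hal), (16, Ola), (17, Dee), (17, Xia), (2, Quin), (22, Tai), (23, Cal), (29, Quin)}
Keep only column(s) sname (1 duplicate(s) eliminated): {Cal, Dee, Hal, Ola, Quin, Tai, Xia}

{Cal, Dee, Hal, Ola, Quin, Tai, Xia}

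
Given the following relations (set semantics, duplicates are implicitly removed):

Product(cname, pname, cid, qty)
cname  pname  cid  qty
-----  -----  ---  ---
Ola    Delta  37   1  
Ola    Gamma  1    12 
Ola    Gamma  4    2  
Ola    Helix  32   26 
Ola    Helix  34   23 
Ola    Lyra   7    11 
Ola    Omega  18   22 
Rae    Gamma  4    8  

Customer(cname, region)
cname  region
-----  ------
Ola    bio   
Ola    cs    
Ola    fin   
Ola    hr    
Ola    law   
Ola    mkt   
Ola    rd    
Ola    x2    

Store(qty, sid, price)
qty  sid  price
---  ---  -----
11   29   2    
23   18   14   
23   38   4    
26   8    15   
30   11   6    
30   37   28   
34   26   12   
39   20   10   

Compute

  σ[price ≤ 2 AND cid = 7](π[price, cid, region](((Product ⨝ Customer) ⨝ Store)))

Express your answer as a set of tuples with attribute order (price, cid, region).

{(2, 7, bio), (2, 7, cs), (2, 7, fin), (2, 7, hr), (2, 7, law), (2, 7, mkt), (2, 7, rd), (2, 7, x2)}

Product ⋈ Customer (natural join on cname): {(Ola, Delta, 37, 1, bio), (Ola, Delta, 37, 1, cs), (Ola, Delta, 37, 1, fin), (Ola, Delta, 37, 1, hr), (Ola, Delta, 37, 1, law), (Ola, Delta, 37, 1, mkt), (Ola, Delta, 37, 1, rd), (Ola, Delta, 37, 1, x2), (Ola, Gamma, 1, 12, bio), (Ola, Gamma, 1, 12, cs), (Ola, Gamma, 1, 12, fin), (Ola, Gamma, 1, 12, hr), (Ola, Gamma, 1, 12, law), (Ola, Gamma, 1, 12, mkt), (Ola, Gamma, 1, 12, rd), (Ola, Gamma, 1, 12, x2), (Ola, Gamma, 4, 2, bio), (Ola, Gamma, 4, 2, cs), (Ola, Gamma, 4, 2, fin), (Ola, Gamma, 4, 2, hr), (Ola, Gamma, 4, 2, law), (Ola, Gamma, 4, 2, mkt), (Ola, Gamma, 4, 2, rd), (Ola, Gamma, 4, 2, x2), (Ola, Helix, 32, 26, bio), (Ola, Helix, 32, 26, cs), (Ola, Helix, 32, 26, fin), (Ola, Helix, 32, 26, hr), (Ola, Helix, 32, 26, law), (Ola, Helix, 32, 26, mkt), (Ola, Helix, 32, 26, rd), (Ola, Helix, 32, 26, x2), (Ola, Helix, 34, 23, bio), (Ola, Helix, 34, 23, cs), (Ola, Helix, 34, 23, fin), (Ola, Helix, 34, 23, hr), (Ola, Helix, 34, 23, law), (Ola, Helix, 34, 23, mkt), (Ola, Helix, 34, 23, rd), (Ola, Helix, 34, 23, x2), (Ola, Lyra, 7, 11, bio), (Ola, Lyra, 7, 11, cs), (Ola, Lyra, 7, 11, fin), (Ola, Lyra, 7, 11, hr), (Ola, Lyra, 7, 11, law), (Ola, Lyra, 7, 11, mkt), (Ola, Lyra, 7, 11, rd), (Ola, Lyra, 7, 11, x2), (Ola, Omega, 18, 22, bio), (Ola, Omega, 18, 22, cs), (Ola, Omega, 18, 22, fin), (Ola, Omega, 18, 22, hr), (Ola, Omega, 18, 22, law), (Ola, Omega, 18, 22, mkt), (Ola, Omega, 18, 22, rd), (Ola, Omega, 18, 22, x2)}
(Product ⨝ Customer) ⋈ Store (natural join on qty): {(Ola, Helix, 32, 26, bio, 8, 15), (Ola, Helix, 32, 26, cs, 8, 15), (Ola, Helix, 32, 26, fin, 8, 15), (Ola, Helix, 32, 26, hr, 8, 15), (Ola, Helix, 32, 26, law, 8, 15), (Ola, Helix, 32, 26, mkt, 8, 15), (Ola, Helix, 32, 26, rd, 8, 15), (Ola, Helix, 32, 26, x2, 8, 15), (Ola, Helix, 34, 23, bio, 18, 14), (Ola, Helix, 34, 23, bio, 38, 4), (Ola, Helix, 34, 23, cs, 18, 14), (Ola, Helix, 34, 23, cs, 38, 4), (Ola, Helix, 34, 23, fin, 18, 14), (Ola, Helix, 34, 23, fin, 38, 4), (Ola, Helix, 34, 23, hr, 18, 14), (Ola, Helix, 34, 23, hr, 38, 4), (Ola, Helix, 34, 23, law, 18, 14), (Ola, Helix, 34, 23, law, 38, 4), (Ola, Helix, 34, 23, mkt, 18, 14), (Ola, Helix, 34, 23, mkt, 38, 4), (Ola, Helix, 34, 23, rd, 18, 14), (Ola, Helix, 34, 23, rd, 38, 4), (Ola, Helix, 34, 23, x2, 18, 14), (Ola, Helix, 34, 23, x2, 38, 4), (Ola, Lyra, 7, 11, bio, 29, 2), (Ola, Lyra, 7, 11, cs, 29, 2), (Ola, Lyra, 7, 11, fin, 29, 2), (Ola, Lyra, 7, 11, hr, 29, 2), (Ola, Lyra, 7, 11, law, 29, 2), (Ola, Lyra, 7, 11, mkt, 29, 2), (Ola, Lyra, 7, 11, rd, 29, 2), (Ola, Lyra, 7, 11, x2, 29, 2)}
π[price, cid, region]: project onto (price, cid, region) → {(14, 34, bio), (14, 34, cs), (14, 34, fin), (14, 34, hr), (14, 34, law), (14, 34, mkt), (14, 34, rd), (14, 34, x2), (15, 32, bio), (15, 32, cs), (15, 32, fin), (15, 32, hr), (15, 32, law), (15, 32, mkt), (15, 32, rd), (15, 32, x2), (2, 7, bio), (2, 7, cs), (2, 7, fin), (2, 7, hr), (2, 7, law), (2, 7, mkt), (2, 7, rd), (2, 7, x2), (4, 34, bio), (4, 34, cs), (4, 34, fin), (4, 34, hr), (4, 34, law), (4, 34, mkt), (4, 34, rd), (4, 34, x2)}
Selection price ≤ 2 AND cid = 7: {(2, 7, bio), (2, 7, cs), (2, 7, fin), (2, 7, hr), (2, 7, law), (2, 7, mkt), (2, 7, rd), (2, 7, x2)}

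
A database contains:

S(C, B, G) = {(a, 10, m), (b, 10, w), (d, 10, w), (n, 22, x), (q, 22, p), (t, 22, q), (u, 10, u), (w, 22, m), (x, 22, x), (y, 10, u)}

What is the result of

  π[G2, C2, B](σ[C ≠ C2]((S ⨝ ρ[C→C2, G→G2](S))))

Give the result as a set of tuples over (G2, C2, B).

ρ[C→C2, G→G2]: schema becomes (C2, B, G2); tuples unchanged.
Joining S and ρ[C→C2, G→G2](S) on B yields {(a, 10, m, a, m), (a, 10, m, b, w), (a, 10, m, d, w), (a, 10, m, u, u), (a, 10, m, y, u), (b, 10, w, a, m), (b, 10, w, b, w), (b, 10, w, d, w), (b, 10, w, u, u), (b, 10, w, y, u), (d, 10, w, a, m), (d, 10, w, b, w), (d, 10, w, d, w), (d, 10, w, u, u), (d, 10, w, y, u), (n, 22, x, n, x), (n, 22, x, q, p), (n, 22, x, t, q), (n, 22, x, w, m), (n, 22, x, x, x), (q, 22, p, n, x), (q, 22, p, q, p), (q, 22, p, t, q), (q, 22, p, w, m), (q, 22, p, x, x), (t, 22, q, n, x), (t, 22, q, q, p), (t, 22, q, t, q), (t, 22, q, w, m), (t, 22, q, x, x), (u, 10, u, a, m), (u, 10, u, b, w), (u, 10, u, d, w), (u, 10, u, u, u), (u, 10, u, y, u), (w, 22, m, n, x), (w, 22, m, q, p), (w, 22, m, t, q), (w, 22, m, w, m), (w, 22, m, x, x), (x, 22, x, n, x), (x, 22, x, q, p), (x, 22, x, t, q), (x, 22, x, w, m), (x, 22, x, x, x), (y, 10, u, a, m), (y, 10, u, b, w), (y, 10, u, d, w), (y, 10, u, u, u), (y, 10, u, y, u)}.
Selection C ≠ C2: {(a, 10, m, b, w), (a, 10, m, d, w), (a, 10, m, u, u), (a, 10, m, y, u), (b, 10, w, a, m), (b, 10, w, d, w), (b, 10, w, u, u), (b, 10, w, y, u), (d, 10, w, a, m), (d, 10, w, b, w), (d, 10, w, u, u), (d, 10, w, y, u), (n, 22, x, q, p), (n, 22, x, t, q), (n, 22, x, w, m), (n, 22, x, x, x), (q, 22, p, n, x), (q, 22, p, t, q), (q, 22, p, w, m), (q, 22, p, x, x), (t, 22, q, n, x), (t, 22, q, q, p), (t, 22, q, w, m), (t, 22, q, x, x), (u, 10, u, a, m), (u, 10, u, b, w), (u, 10, u, d, w), (u, 10, u, y, u), (w, 22, m, n, x), (w, 22, m, q, p), (w, 22, m, t, q), (w, 22, m, x, x), (x, 22, x, n, x), (x, 22, x, q, p), (x, 22, x, t, q), (x, 22, x, w, m), (y, 10, u, a, m), (y, 10, u, b, w), (y, 10, u, d, w), (y, 10, u, u, u)}
Keep only column(s) G2, C2, B (30 duplicate(s) eliminated): {(m, a, 10), (m, w, 22), (p, q, 22), (q, t, 22), (u, u, 10), (u, y, 10), (w, b, 10), (w, d, 10), (x, n, 22), (x, x, 22)}

{(m, a, 10), (m, w, 22), (p, q, 22), (q, t, 22), (u, u, 10), (u, y, 10), (w, b, 10), (w, d, 10), (x, n, 22), (x, x, 22)}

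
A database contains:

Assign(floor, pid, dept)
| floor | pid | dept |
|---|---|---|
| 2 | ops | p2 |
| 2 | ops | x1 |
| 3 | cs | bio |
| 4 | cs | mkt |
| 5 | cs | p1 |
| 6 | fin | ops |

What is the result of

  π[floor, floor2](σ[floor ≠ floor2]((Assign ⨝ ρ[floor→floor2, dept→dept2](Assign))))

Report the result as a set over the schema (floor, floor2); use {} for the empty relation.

{(3, 4), (3, 5), (4, 3), (4, 5), (5, 3), (5, 4)}

ρ[floor→floor2, dept→dept2]: schema becomes (floor2, pid, dept2); tuples unchanged.
Assign ⋈ ρ[floor→floor2, dept→dept2](Assign) (natural join on pid): {(2, ops, p2, 2, p2), (2, ops, p2, 2, x1), (2, ops, x1, 2, p2), (2, ops, x1, 2, x1), (3, cs, bio, 3, bio), (3, cs, bio, 4, mkt), (3, cs, bio, 5, p1), (4, cs, mkt, 3, bio), (4, cs, mkt, 4, mkt), (4, cs, mkt, 5, p1), (5, cs, p1, 3, bio), (5, cs, p1, 4, mkt), (5, cs, p1, 5, p1), (6, fin, ops, 6, ops)}
σ[floor ≠ floor2]: keep tuples satisfying floor ≠ floor2 → {(3, cs, bio, 4, mkt), (3, cs, bio, 5, p1), (4, cs, mkt, 3, bio), (4, cs, mkt, 5, p1), (5, cs, p1, 3, bio), (5, cs, p1, 4, mkt)}
π_{floor, floor2} gives {(3, 4), (3, 5), (4, 3), (4, 5), (5, 3), (5, 4)}.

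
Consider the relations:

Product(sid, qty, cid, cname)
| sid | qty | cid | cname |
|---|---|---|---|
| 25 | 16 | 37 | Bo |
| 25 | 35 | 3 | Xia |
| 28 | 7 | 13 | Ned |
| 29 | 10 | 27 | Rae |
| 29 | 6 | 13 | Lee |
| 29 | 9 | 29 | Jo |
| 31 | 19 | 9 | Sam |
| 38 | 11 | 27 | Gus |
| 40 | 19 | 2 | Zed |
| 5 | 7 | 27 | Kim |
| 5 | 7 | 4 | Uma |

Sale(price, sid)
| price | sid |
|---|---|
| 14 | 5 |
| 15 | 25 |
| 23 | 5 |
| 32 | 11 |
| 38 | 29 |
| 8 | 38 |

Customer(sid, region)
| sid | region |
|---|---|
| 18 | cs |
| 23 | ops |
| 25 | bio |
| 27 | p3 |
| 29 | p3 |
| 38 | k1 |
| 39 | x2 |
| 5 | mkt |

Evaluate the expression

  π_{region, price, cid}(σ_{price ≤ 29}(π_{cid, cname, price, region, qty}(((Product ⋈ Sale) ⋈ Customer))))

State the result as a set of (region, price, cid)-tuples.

{(bio, 15, 3), (bio, 15, 37), (k1, 8, 27), (mkt, 14, 27), (mkt, 14, 4), (mkt, 23, 27), (mkt, 23, 4)}

Joining Product and Sale on sid yields {(25, 16, 37, Bo, 15), (25, 35, 3, Xia, 15), (29, 10, 27, Rae, 38), (29, 6, 13, Lee, 38), (29, 9, 29, Jo, 38), (38, 11, 27, Gus, 8), (5, 7, 27, Kim, 14), (5, 7, 27, Kim, 23), (5, 7, 4, Uma, 14), (5, 7, 4, Uma, 23)}.
Joining (Product ⋈ Sale) and Customer on sid yields {(25, 16, 37, Bo, 15, bio), (25, 35, 3, Xia, 15, bio), (29, 10, 27, Rae, 38, p3), (29, 6, 13, Lee, 38, p3), (29, 9, 29, Jo, 38, p3), (38, 11, 27, Gus, 8, k1), (5, 7, 27, Kim, 14, mkt), (5, 7, 27, Kim, 23, mkt), (5, 7, 4, Uma, 14, mkt), (5, 7, 4, Uma, 23, mkt)}.
π[cid, cname, price, region, qty]: project onto (cid, cname, price, region, qty) → {(13, Lee, 38, p3, 6), (27, Gus, 8, k1, 11), (27, Kim, 14, mkt, 7), (27, Kim, 23, mkt, 7), (27, Rae, 38, p3, 10), (29, Jo, 38, p3, 9), (3, Xia, 15, bio, 35), (37, Bo, 15, bio, 16), (4, Uma, 14, mkt, 7), (4, Uma, 23, mkt, 7)}
Selection price ≤ 29: {(27, Gus, 8, k1, 11), (27, Kim, 14, mkt, 7), (27, Kim, 23, mkt, 7), (3, Xia, 15, bio, 35), (37, Bo, 15, bio, 16), (4, Uma, 14, mkt, 7), (4, Uma, 23, mkt, 7)}
π[region, price, cid]: project onto (region, price, cid) → {(bio, 15, 3), (bio, 15, 37), (k1, 8, 27), (mkt, 14, 27), (mkt, 14, 4), (mkt, 23, 27), (mkt, 23, 4)}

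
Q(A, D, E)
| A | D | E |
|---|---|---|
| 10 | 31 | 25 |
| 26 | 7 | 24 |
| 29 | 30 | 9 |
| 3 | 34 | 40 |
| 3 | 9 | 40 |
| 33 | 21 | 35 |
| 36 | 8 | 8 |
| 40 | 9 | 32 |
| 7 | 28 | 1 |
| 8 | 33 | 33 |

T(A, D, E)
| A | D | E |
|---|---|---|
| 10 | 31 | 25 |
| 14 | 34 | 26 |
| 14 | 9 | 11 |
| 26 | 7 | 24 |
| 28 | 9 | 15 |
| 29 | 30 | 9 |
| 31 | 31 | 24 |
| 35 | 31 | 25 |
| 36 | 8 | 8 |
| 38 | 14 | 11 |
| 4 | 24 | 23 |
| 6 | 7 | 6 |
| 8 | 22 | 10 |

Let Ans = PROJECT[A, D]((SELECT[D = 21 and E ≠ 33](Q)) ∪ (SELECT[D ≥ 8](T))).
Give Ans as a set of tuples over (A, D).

Filtering on D = 21 and E ≠ 33 leaves {(33, 21, 35)}.
Filtering on D ≥ 8 leaves {(10, 31, 25), (14, 34, 26), (14, 9, 11), (28, 9, 15), (29, 30, 9), (31, 31, 24), (35, 31, 25), (36, 8, 8), (38, 14, 11), (4, 24, 23), (8, 22, 10)}.
Set union of the two operands is {(10, 31, 25), (14, 34, 26), (14, 9, 11), (28, 9, 15), (29, 30, 9), (31, 31, 24), (33, 21, 35), (35, 31, 25), (36, 8, 8), (38, 14, 11), (4, 24, 23), (8, 22, 10)}.
π_{A, D} gives {(10, 31), (14, 34), (14, 9), (28, 9), (29, 30), (31, 31), (33, 21), (35, 31), (36, 8), (38, 14), (4, 24), (8, 22)}.

{(10, 31), (14, 34), (14, 9), (28, 9), (29, 30), (31, 31), (33, 21), (35, 31), (36, 8), (38, 14), (4, 24), (8, 22)}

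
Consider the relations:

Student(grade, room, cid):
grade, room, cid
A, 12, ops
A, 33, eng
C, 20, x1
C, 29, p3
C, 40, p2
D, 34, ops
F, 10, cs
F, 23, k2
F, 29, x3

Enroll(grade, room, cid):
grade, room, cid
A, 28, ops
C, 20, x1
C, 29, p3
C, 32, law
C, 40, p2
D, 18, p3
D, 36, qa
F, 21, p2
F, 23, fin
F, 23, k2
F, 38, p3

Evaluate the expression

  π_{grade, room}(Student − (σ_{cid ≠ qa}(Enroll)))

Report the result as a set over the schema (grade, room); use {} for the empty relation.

{(A, 12), (A, 33), (D, 34), (F, 10), (F, 29)}

σ[cid ≠ qa]: keep tuples satisfying cid ≠ qa → {(A, 28, ops), (C, 20, x1), (C, 29, p3), (C, 32, law), (C, 40, p2), (D, 18, p3), (F, 21, p2), (F, 23, fin), (F, 23, k2), (F, 38, p3)}
Set difference of the two operands is {(A, 12, ops), (A, 33, eng), (D, 34, ops), (F, 10, cs), (F, 29, x3)}.
Keep only column(s) grade, room: {(A, 12), (A, 33), (D, 34), (F, 10), (F, 29)}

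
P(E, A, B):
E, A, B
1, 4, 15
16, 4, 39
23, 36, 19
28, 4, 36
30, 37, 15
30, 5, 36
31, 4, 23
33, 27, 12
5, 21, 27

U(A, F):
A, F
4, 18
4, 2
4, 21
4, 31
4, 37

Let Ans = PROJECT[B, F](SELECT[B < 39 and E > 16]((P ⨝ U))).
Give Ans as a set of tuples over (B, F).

{(23, 18), (23, 2), (23, 21), (23, 31), (23, 37), (36, 18), (36, 2), (36, 21), (36, 31), (36, 37)}

Natural join on A: {(1, 4, 15, 18), (1, 4, 15, 2), (1, 4, 15, 21), (1, 4, 15, 31), (1, 4, 15, 37), (16, 4, 39, 18), (16, 4, 39, 2), (16, 4, 39, 21), (16, 4, 39, 31), (16, 4, 39, 37), (28, 4, 36, 18), (28, 4, 36, 2), (28, 4, 36, 21), (28, 4, 36, 31), (28, 4, 36, 37), (31, 4, 23, 18), (31, 4, 23, 2), (31, 4, 23, 21), (31, 4, 23, 31), (31, 4, 23, 37)}
Filtering on B < 39 and E > 16 leaves {(28, 4, 36, 18), (28, 4, 36, 2), (28, 4, 36, 21), (28, 4, 36, 31), (28, 4, 36, 37), (31, 4, 23, 18), (31, 4, 23, 2), (31, 4, 23, 21), (31, 4, 23, 31), (31, 4, 23, 37)}.
Projecting to B, F: {(23, 18), (23, 2), (23, 21), (23, 31), (23, 37), (36, 18), (36, 2), (36, 21), (36, 31), (36, 37)}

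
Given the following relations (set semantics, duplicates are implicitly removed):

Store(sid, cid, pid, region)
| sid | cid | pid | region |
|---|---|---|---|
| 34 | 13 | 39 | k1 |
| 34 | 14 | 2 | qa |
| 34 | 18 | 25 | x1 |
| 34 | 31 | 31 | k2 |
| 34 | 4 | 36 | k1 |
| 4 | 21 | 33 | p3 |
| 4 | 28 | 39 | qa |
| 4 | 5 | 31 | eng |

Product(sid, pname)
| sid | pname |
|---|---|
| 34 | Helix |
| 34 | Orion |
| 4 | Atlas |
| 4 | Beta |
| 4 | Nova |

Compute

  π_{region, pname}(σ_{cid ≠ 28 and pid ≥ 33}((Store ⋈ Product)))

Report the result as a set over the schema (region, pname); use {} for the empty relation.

Store ⋈ Product (natural join on sid): {(34, 13, 39, k1, Helix), (34, 13, 39, k1, Orion), (34, 14, 2, qa, Helix), (34, 14, 2, qa, Orion), (34, 18, 25, x1, Helix), (34, 18, 25, x1, Orion), (34, 31, 31, k2, Helix), (34, 31, 31, k2, Orion), (34, 4, 36, k1, Helix), (34, 4, 36, k1, Orion), (4, 21, 33, p3, Atlas), (4, 21, 33, p3, Beta), (4, 21, 33, p3, Nova), (4, 28, 39, qa, Atlas), (4, 28, 39, qa, Beta), (4, 28, 39, qa, Nova), (4, 5, 31, eng, Atlas), (4, 5, 31, eng, Beta), (4, 5, 31, eng, Nova)}
Apply σ_{cid ≠ 28 and pid ≥ 33}; surviving tuples: {(34, 13, 39, k1, Helix), (34, 13, 39, k1, Orion), (34, 4, 36, k1, Helix), (34, 4, 36, k1, Orion), (4, 21, 33, p3, Atlas), (4, 21, 33, p3, Beta), (4, 21, 33, p3, Nova)}
π[region, pname]: project onto (region, pname) (2 duplicate(s) eliminated) → {(k1, Helix), (k1, Orion), (p3, Atlas), (p3, Beta), (p3, Nova)}

{(k1, Helix), (k1, Orion), (p3, Atlas), (p3, Beta), (p3, Nova)}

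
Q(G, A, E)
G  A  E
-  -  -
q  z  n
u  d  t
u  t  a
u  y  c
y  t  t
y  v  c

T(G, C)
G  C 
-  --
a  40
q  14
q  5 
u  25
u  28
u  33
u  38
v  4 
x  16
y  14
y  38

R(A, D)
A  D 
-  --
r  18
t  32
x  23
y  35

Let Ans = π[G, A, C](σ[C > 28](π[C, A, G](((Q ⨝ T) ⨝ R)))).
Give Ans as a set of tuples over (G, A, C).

{(u, t, 33), (u, t, 38), (u, y, 33), (u, y, 38), (y, t, 38)}

Q ⋈ T (natural join on G): {(q, z, n, 14), (q, z, n, 5), (u, d, t, 25), (u, d, t, 28), (u, d, t, 33), (u, d, t, 38), (u, t, a, 25), (u, t, a, 28), (u, t, a, 33), (u, t, a, 38), (u, y, c, 25), (u, y, c, 28), (u, y, c, 33), (u, y, c, 38), (y, t, t, 14), (y, t, t, 38), (y, v, c, 14), (y, v, c, 38)}
(Q ⨝ T) ⋈ R (natural join on A): {(u, t, a, 25, 32), (u, t, a, 28, 32), (u, t, a, 33, 32), (u, t, a, 38, 32), (u, y, c, 25, 35), (u, y, c, 28, 35), (u, y, c, 33, 35), (u, y, c, 38, 35), (y, t, t, 14, 32), (y, t, t, 38, 32)}
π[C, A, G]: project onto (C, A, G) → {(14, t, y), (25, t, u), (25, y, u), (28, t, u), (28, y, u), (33, t, u), (33, y, u), (38, t, u), (38, t, y), (38, y, u)}
σ[C > 28]: keep tuples satisfying C > 28 → {(33, t, u), (33, y, u), (38, t, u), (38, t, y), (38, y, u)}
π[G, A, C]: project onto (G, A, C) → {(u, t, 33), (u, t, 38), (u, y, 33), (u, y, 38), (y, t, 38)}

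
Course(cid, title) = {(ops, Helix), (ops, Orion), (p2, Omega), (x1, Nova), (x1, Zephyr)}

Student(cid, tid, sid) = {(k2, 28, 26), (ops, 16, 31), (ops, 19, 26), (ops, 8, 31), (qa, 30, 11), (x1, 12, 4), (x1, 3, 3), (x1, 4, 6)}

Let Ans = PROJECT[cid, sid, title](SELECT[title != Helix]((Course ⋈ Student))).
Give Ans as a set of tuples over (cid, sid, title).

{(ops, 26, Orion), (ops, 31, Orion), (x1, 3, Nova), (x1, 3, Zephyr), (x1, 4, Nova), (x1, 4, Zephyr), (x1, 6, Nova), (x1, 6, Zephyr)}

Joining Course and Student on cid yields {(ops, Helix, 16, 31), (ops, Helix, 19, 26), (ops, Helix, 8, 31), (ops, Orion, 16, 31), (ops, Orion, 19, 26), (ops, Orion, 8, 31), (x1, Nova, 12, 4), (x1, Nova, 3, 3), (x1, Nova, 4, 6), (x1, Zephyr, 12, 4), (x1, Zephyr, 3, 3), (x1, Zephyr, 4, 6)}.
Selection title != Helix: {(ops, Orion, 16, 31), (ops, Orion, 19, 26), (ops, Orion, 8, 31), (x1, Nova, 12, 4), (x1, Nova, 3, 3), (x1, Nova, 4, 6), (x1, Zephyr, 12, 4), (x1, Zephyr, 3, 3), (x1, Zephyr, 4, 6)}
π_{cid, sid, title} gives {(ops, 26, Orion), (ops, 31, Orion), (x1, 3, Nova), (x1, 3, Zephyr), (x1, 4, Nova), (x1, 4, Zephyr), (x1, 6, Nova), (x1, 6, Zephyr)} (1 duplicate(s) eliminated).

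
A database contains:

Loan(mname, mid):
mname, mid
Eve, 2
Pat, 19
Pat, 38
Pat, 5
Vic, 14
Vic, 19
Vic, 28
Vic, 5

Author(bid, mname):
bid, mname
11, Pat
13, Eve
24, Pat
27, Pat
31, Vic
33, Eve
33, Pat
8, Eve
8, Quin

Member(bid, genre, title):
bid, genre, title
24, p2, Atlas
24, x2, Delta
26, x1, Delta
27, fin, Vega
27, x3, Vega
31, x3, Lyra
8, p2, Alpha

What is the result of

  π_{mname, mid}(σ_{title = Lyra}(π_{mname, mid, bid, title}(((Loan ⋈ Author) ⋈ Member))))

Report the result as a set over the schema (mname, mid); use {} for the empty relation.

Natural join on mname: {(Eve, 2, 13), (Eve, 2, 33), (Eve, 2, 8), (Pat, 19, 11), (Pat, 19, 24), (Pat, 19, 27), (Pat, 19, 33), (Pat, 38, 11), (Pat, 38, 24), (Pat, 38, 27), (Pat, 38, 33), (Pat, 5, 11), (Pat, 5, 24), (Pat, 5, 27), (Pat, 5, 33), (Vic, 14, 31), (Vic, 19, 31), (Vic, 28, 31), (Vic, 5, 31)}
Natural join on bid: {(Eve, 2, 8, p2, Alpha), (Pat, 19, 24, p2, Atlas), (Pat, 19, 24, x2, Delta), (Pat, 19, 27, fin, Vega), (Pat, 19, 27, x3, Vega), (Pat, 38, 24, p2, Atlas), (Pat, 38, 24, x2, Delta), (Pat, 38, 27, fin, Vega), (Pat, 38, 27, x3, Vega), (Pat, 5, 24, p2, Atlas), (Pat, 5, 24, x2, Delta), (Pat, 5, 27, fin, Vega), (Pat, 5, 27, x3, Vega), (Vic, 14, 31, x3, Lyra), (Vic, 19, 31, x3, Lyra), (Vic, 28, 31, x3, Lyra), (Vic, 5, 31, x3, Lyra)}
Projecting to mname, mid, bid, title (3 duplicate(s) eliminated): {(Eve, 2, 8, Alpha), (Pat, 19, 24, Atlas), (Pat, 19, 24, Delta), (Pat, 19, 27, Vega), (Pat, 38, 24, Atlas), (Pat, 38, 24, Delta), (Pat, 38, 27, Vega), (Pat, 5, 24, Atlas), (Pat, 5, 24, Delta), (Pat, 5, 27, Vega), (Vic, 14, 31, Lyra), (Vic, 19, 31, Lyra), (Vic, 28, 31, Lyra), (Vic, 5, 31, Lyra)}
Apply σ_{title = Lyra}; surviving tuples: {(Vic, 14, 31, Lyra), (Vic, 19, 31, Lyra), (Vic, 28, 31, Lyra), (Vic, 5, 31, Lyra)}
Projecting to mname, mid: {(Vic, 14), (Vic, 19), (Vic, 28), (Vic, 5)}

{(Vic, 14), (Vic, 19), (Vic, 28), (Vic, 5)}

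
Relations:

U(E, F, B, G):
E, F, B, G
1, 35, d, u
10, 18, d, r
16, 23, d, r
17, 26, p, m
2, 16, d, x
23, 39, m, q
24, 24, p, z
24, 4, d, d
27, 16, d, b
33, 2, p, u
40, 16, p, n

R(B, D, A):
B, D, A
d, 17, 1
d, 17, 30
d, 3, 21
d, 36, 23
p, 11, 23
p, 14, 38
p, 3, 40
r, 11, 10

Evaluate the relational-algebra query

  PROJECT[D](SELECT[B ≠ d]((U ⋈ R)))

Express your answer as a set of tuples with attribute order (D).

{11, 14, 3}

U ⋈ R (natural join on B): {(1, 35, d, u, 17, 1), (1, 35, d, u, 17, 30), (1, 35, d, u, 3, 21), (1, 35, d, u, 36, 23), (10, 18, d, r, 17, 1), (10, 18, d, r, 17, 30), (10, 18, d, r, 3, 21), (10, 18, d, r, 36, 23), (16, 23, d, r, 17, 1), (16, 23, d, r, 17, 30), (16, 23, d, r, 3, 21), (16, 23, d, r, 36, 23), (17, 26, p, m, 11, 23), (17, 26, p, m, 14, 38), (17, 26, p, m, 3, 40), (2, 16, d, x, 17, 1), (2, 16, d, x, 17, 30), (2, 16, d, x, 3, 21), (2, 16, d, x, 36, 23), (24, 24, p, z, 11, 23), (24, 24, p, z, 14, 38), (24, 24, p, z, 3, 40), (24, 4, d, d, 17, 1), (24, 4, d, d, 17, 30), (24, 4, d, d, 3, 21), (24, 4, d, d, 36, 23), (27, 16, d, b, 17, 1), (27, 16, d, b, 17, 30), (27, 16, d, b, 3, 21), (27, 16, d, b, 36, 23), (33, 2, p, u, 11, 23), (33, 2, p, u, 14, 38), (33, 2, p, u, 3, 40), (40, 16, p, n, 11, 23), (40, 16, p, n, 14, 38), (40, 16, p, n, 3, 40)}
σ[B ≠ d]: keep tuples satisfying B ≠ d → {(17, 26, p, m, 11, 23), (17, 26, p, m, 14, 38), (17, 26, p, m, 3, 40), (24, 24, p, z, 11, 23), (24, 24, p, z, 14, 38), (24, 24, p, z, 3, 40), (33, 2, p, u, 11, 23), (33, 2, p, u, 14, 38), (33, 2, p, u, 3, 40), (40, 16, p, n, 11, 23), (40, 16, p, n, 14, 38), (40, 16, p, n, 3, 40)}
π[D]: project onto (D) (9 duplicate(s) eliminated) → {11, 14, 3}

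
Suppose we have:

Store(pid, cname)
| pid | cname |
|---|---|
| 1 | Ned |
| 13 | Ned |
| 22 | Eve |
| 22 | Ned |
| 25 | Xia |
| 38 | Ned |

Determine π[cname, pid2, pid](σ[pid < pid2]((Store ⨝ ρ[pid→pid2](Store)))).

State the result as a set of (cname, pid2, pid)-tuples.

{(Ned, 13, 1), (Ned, 22, 1), (Ned, 22, 13), (Ned, 38, 1), (Ned, 38, 13), (Ned, 38, 22)}

ρ[pid→pid2]: schema becomes (pid2, cname); tuples unchanged.
Joining Store and ρ[pid→pid2](Store) on cname yields {(1, Ned, 1), (1, Ned, 13), (1, Ned, 22), (1, Ned, 38), (13, Ned, 1), (13, Ned, 13), (13, Ned, 22), (13, Ned, 38), (22, Eve, 22), (22, Ned, 1), (22, Ned, 13), (22, Ned, 22), (22, Ned, 38), (25, Xia, 25), (38, Ned, 1), (38, Ned, 13), (38, Ned, 22), (38, Ned, 38)}.
Selection pid < pid2: {(1, Ned, 13), (1, Ned, 22), (1, Ned, 38), (13, Ned, 22), (13, Ned, 38), (22, Ned, 38)}
Keep only column(s) cname, pid2, pid: {(Ned, 13, 1), (Ned, 22, 1), (Ned, 22, 13), (Ned, 38, 1), (Ned, 38, 13), (Ned, 38, 22)}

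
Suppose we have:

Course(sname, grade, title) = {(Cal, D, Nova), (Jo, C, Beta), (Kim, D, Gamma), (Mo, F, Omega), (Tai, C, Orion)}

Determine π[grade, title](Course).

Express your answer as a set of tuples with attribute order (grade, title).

{(C, Beta), (C, Orion), (D, Gamma), (D, Nova), (F, Omega)}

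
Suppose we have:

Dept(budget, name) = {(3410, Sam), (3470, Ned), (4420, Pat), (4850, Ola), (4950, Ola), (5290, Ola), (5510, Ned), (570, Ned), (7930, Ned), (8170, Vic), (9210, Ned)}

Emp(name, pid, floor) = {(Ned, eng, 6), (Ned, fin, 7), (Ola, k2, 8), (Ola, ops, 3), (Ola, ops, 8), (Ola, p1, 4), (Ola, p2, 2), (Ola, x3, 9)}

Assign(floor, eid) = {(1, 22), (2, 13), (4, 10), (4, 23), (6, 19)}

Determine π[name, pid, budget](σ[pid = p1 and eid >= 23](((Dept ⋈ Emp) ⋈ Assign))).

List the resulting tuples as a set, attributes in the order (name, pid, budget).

{(Ola, p1, 4850), (Ola, p1, 4950), (Ola, p1, 5290)}

Natural join on name: {(3470, Ned, eng, 6), (3470, Ned, fin, 7), (4850, Ola, k2, 8), (4850, Ola, ops, 3), (4850, Ola, ops, 8), (4850, Ola, p1, 4), (4850, Ola, p2, 2), (4850, Ola, x3, 9), (4950, Ola, k2, 8), (4950, Ola, ops, 3), (4950, Ola, ops, 8), (4950, Ola, p1, 4), (4950, Ola, p2, 2), (4950, Ola, x3, 9), (5290, Ola, k2, 8), (5290, Ola, ops, 3), (5290, Ola, ops, 8), (5290, Ola, p1, 4), (5290, Ola, p2, 2), (5290, Ola, x3, 9), (5510, Ned, eng, 6), (5510, Ned, fin, 7), (570, Ned, eng, 6), (570, Ned, fin, 7), (7930, Ned, eng, 6), (7930, Ned, fin, 7), (9210, Ned, eng, 6), (9210, Ned, fin, 7)}
Natural join on floor: {(3470, Ned, eng, 6, 19), (4850, Ola, p1, 4, 10), (4850, Ola, p1, 4, 23), (4850, Ola, p2, 2, 13), (4950, Ola, p1, 4, 10), (4950, Ola, p1, 4, 23), (4950, Ola, p2, 2, 13), (5290, Ola, p1, 4, 10), (5290, Ola, p1, 4, 23), (5290, Ola, p2, 2, 13), (5510, Ned, eng, 6, 19), (570, Ned, eng, 6, 19), (7930, Ned, eng, 6, 19), (9210, Ned, eng, 6, 19)}
Filtering on pid = p1 and eid >= 23 leaves {(4850, Ola, p1, 4, 23), (4950, Ola, p1, 4, 23), (5290, Ola, p1, 4, 23)}.
π[name, pid, budget]: project onto (name, pid, budget) → {(Ola, p1, 4850), (Ola, p1, 4950), (Ola, p1, 5290)}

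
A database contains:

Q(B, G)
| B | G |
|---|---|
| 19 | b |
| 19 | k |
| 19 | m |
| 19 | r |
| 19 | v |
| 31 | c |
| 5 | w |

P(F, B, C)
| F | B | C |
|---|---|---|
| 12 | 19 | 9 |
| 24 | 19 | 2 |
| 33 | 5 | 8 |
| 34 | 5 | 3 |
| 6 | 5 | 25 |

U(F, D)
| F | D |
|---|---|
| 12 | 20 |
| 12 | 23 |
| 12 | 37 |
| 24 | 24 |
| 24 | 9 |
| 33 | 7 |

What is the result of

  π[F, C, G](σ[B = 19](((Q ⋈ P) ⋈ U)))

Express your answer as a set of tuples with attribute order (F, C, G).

{(12, 9, b), (12, 9, k), (12, 9, m), (12, 9, r), (12, 9, v), (24, 2, b), (24, 2, k), (24, 2, m), (24, 2, r), (24, 2, v)}

Natural join on B: {(19, b, 12, 9), (19, b, 24, 2), (19, k, 12, 9), (19, k, 24, 2), (19, m, 12, 9), (19, m, 24, 2), (19, r, 12, 9), (19, r, 24, 2), (19, v, 12, 9), (19, v, 24, 2), (5, w, 33, 8), (5, w, 34, 3), (5, w, 6, 25)}
Natural join on F: {(19, b, 12, 9, 20), (19, b, 12, 9, 23), (19, b, 12, 9, 37), (19, b, 24, 2, 24), (19, b, 24, 2, 9), (19, k, 12, 9, 20), (19, k, 12, 9, 23), (19, k, 12, 9, 37), (19, k, 24, 2, 24), (19, k, 24, 2, 9), (19, m, 12, 9, 20), (19, m, 12, 9, 23), (19, m, 12, 9, 37), (19, m, 24, 2, 24), (19, m, 24, 2, 9), (19, r, 12, 9, 20), (19, r, 12, 9, 23), (19, r, 12, 9, 37), (19, r, 24, 2, 24), (19, r, 24, 2, 9), (19, v, 12, 9, 20), (19, v, 12, 9, 23), (19, v, 12, 9, 37), (19, v, 24, 2, 24), (19, v, 24, 2, 9), (5, w, 33, 8, 7)}
Filtering on B = 19 leaves {(19, b, 12, 9, 20), (19, b, 12, 9, 23), (19, b, 12, 9, 37), (19, b, 24, 2, 24), (19, b, 24, 2, 9), (19, k, 12, 9, 20), (19, k, 12, 9, 23), (19, k, 12, 9, 37), (19, k, 24, 2, 24), (19, k, 24, 2, 9), (19, m, 12, 9, 20), (19, m, 12, 9, 23), (19, m, 12, 9, 37), (19, m, 24, 2, 24), (19, m, 24, 2, 9), (19, r, 12, 9, 20), (19, r, 12, 9, 23), (19, r, 12, 9, 37), (19, r, 24, 2, 24), (19, r, 24, 2, 9), (19, v, 12, 9, 20), (19, v, 12, 9, 23), (19, v, 12, 9, 37), (19, v, 24, 2, 24), (19, v, 24, 2, 9)}.
Keep only column(s) F, C, G (15 duplicate(s) eliminated): {(12, 9, b), (12, 9, k), (12, 9, m), (12, 9, r), (12, 9, v), (24, 2, b), (24, 2, k), (24, 2, m), (24, 2, r), (24, 2, v)}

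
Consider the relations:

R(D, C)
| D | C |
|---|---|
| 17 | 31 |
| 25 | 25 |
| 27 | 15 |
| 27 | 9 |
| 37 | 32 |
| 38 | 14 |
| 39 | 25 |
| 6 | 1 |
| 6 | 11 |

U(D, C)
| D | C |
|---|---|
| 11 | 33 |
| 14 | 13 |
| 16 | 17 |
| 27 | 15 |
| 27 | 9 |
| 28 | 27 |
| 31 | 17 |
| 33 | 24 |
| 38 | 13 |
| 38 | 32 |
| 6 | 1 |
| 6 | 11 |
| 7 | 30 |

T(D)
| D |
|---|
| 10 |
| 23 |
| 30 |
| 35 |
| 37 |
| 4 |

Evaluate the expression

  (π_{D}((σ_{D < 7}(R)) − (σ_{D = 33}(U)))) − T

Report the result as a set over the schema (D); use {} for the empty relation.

{6}

σ[D < 7]: keep tuples satisfying D < 7 → {(6, 1), (6, 11)}
σ[D = 33]: keep tuples satisfying D = 33 → {(33, 24)}
Set difference of the two operands is {(6, 1), (6, 11)}.
π_{D} gives {6} (1 duplicate(s) eliminated).
Set difference of the two operands is {6}.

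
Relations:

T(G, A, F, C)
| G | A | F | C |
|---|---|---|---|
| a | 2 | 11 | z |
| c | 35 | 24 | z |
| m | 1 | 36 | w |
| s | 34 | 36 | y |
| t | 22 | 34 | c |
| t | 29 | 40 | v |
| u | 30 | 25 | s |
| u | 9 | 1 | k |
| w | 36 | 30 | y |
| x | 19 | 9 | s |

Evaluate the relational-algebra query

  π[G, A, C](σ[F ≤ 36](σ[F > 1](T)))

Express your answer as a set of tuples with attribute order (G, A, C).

{(a, 2, z), (c, 35, z), (m, 1, w), (s, 34, y), (t, 22, c), (u, 30, s), (w, 36, y), (x, 19, s)}

Filtering on F > 1 leaves {(a, 2, 11, z), (c, 35, 24, z), (m, 1, 36, w), (s, 34, 36, y), (t, 22, 34, c), (t, 29, 40, v), (u, 30, 25, s), (w, 36, 30, y), (x, 19, 9, s)}.
Filtering on F ≤ 36 leaves {(a, 2, 11, z), (c, 35, 24, z), (m, 1, 36, w), (s, 34, 36, y), (t, 22, 34, c), (u, 30, 25, s), (w, 36, 30, y), (x, 19, 9, s)}.
π[G, A, C]: project onto (G, A, C) → {(a, 2, z), (c, 35, z), (m, 1, w), (s, 34, y), (t, 22, c), (u, 30, s), (w, 36, y), (x, 19, s)}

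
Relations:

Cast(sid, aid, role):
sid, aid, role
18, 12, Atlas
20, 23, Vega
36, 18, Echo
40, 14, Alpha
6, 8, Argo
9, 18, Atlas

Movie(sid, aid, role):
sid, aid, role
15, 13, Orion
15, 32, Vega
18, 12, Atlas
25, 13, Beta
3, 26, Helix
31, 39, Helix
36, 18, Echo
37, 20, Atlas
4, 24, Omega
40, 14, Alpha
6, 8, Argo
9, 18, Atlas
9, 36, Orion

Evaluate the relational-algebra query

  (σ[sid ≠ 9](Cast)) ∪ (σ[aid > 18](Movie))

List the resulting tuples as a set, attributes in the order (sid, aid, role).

{(15, 32, Vega), (18, 12, Atlas), (20, 23, Vega), (3, 26, Helix), (31, 39, Helix), (36, 18, Echo), (37, 20, Atlas), (4, 24, Omega), (40, 14, Alpha), (6, 8, Argo), (9, 36, Orion)}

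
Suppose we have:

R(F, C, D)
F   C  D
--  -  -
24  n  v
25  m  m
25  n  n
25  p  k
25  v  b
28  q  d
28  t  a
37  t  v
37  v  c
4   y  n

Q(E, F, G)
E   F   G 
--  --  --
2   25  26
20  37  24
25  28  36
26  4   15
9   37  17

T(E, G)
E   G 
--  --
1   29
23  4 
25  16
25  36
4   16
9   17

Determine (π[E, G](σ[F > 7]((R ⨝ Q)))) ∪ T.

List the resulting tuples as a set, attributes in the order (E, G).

{(1, 29), (2, 26), (20, 24), (23, 4), (25, 16), (25, 36), (4, 16), (9, 17)}

Joining R and Q on F yields {(25, m, m, 2, 26), (25, n, n, 2, 26), (25, p, k, 2, 26), (25, v, b, 2, 26), (28, q, d, 25, 36), (28, t, a, 25, 36), (37, t, v, 20, 24), (37, t, v, 9, 17), (37, v, c, 20, 24), (37, v, c, 9, 17), (4, y, n, 26, 15)}.
σ[F > 7]: keep tuples satisfying F > 7 → {(25, m, m, 2, 26), (25, n, n, 2, 26), (25, p, k, 2, 26), (25, v, b, 2, 26), (28, q, d, 25, 36), (28, t, a, 25, 36), (37, t, v, 20, 24), (37, t, v, 9, 17), (37, v, c, 20, 24), (37, v, c, 9, 17)}
π_{E, G} gives {(2, 26), (20, 24), (25, 36), (9, 17)} (6 duplicate(s) eliminated).
Set union of the two operands is {(1, 29), (2, 26), (20, 24), (23, 4), (25, 16), (25, 36), (4, 16), (9, 17)}.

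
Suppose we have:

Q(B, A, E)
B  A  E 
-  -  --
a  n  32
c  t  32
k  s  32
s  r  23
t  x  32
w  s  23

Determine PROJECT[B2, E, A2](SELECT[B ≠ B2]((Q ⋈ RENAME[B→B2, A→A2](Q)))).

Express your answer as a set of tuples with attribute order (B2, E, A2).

{(a, 32, n), (c, 32, t), (k, 32, s), (s, 23, r), (t, 32, x), (w, 23, s)}

ρ[B→B2, A→A2]: schema becomes (B2, A2, E); tuples unchanged.
Natural join on E: {(a, n, 32, a, n), (a, n, 32, c, t), (a, n, 32, k, s), (a, n, 32, t, x), (c, t, 32, a, n), (c, t, 32, c, t), (c, t, 32, k, s), (c, t, 32, t, x), (k, s, 32, a, n), (k, s, 32, c, t), (k, s, 32, k, s), (k, s, 32, t, x), (s, r, 23, s, r), (s, r, 23, w, s), (t, x, 32, a, n), (t, x, 32, c, t), (t, x, 32, k, s), (t, x, 32, t, x), (w, s, 23, s, r), (w, s, 23, w, s)}
σ[B ≠ B2]: keep tuples satisfying B ≠ B2 → {(a, n, 32, c, t), (a, n, 32, k, s), (a, n, 32, t, x), (c, t, 32, a, n), (c, t, 32, k, s), (c, t, 32, t, x), (k, s, 32, a, n), (k, s, 32, c, t), (k, s, 32, t, x), (s, r, 23, w, s), (t, x, 32, a, n), (t, x, 32, c, t), (t, x, 32, k, s), (w, s, 23, s, r)}
Projecting to B2, E, A2 (8 duplicate(s) eliminated): {(a, 32, n), (c, 32, t), (k, 32, s), (s, 23, r), (t, 32, x), (w, 23, s)}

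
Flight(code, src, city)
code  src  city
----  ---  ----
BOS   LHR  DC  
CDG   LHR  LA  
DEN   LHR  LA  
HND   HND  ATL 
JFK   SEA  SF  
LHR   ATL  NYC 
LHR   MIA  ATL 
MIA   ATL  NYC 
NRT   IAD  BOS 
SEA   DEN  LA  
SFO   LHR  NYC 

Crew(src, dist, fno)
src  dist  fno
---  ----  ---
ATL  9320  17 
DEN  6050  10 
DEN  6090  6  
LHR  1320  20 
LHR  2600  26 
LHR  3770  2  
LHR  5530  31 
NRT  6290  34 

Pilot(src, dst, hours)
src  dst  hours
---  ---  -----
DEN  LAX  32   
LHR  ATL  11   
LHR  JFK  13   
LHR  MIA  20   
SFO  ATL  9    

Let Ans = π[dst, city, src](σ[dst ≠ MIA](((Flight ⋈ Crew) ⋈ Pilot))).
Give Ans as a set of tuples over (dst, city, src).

{(ATL, DC, LHR), (ATL, LA, LHR), (ATL, NYC, LHR), (JFK, DC, LHR), (JFK, LA, LHR), (JFK, NYC, LHR), (LAX, LA, DEN)}

Natural join on src: {(BOS, LHR, DC, 1320, 20), (BOS, LHR, DC, 2600, 26), (BOS, LHR, DC, 3770, 2), (BOS, LHR, DC, 5530, 31), (CDG, LHR, LA, 1320, 20), (CDG, LHR, LA, 2600, 26), (CDG, LHR, LA, 3770, 2), (CDG, LHR, LA, 5530, 31), (DEN, LHR, LA, 1320, 20), (DEN, LHR, LA, 2600, 26), (DEN, LHR, LA, 3770, 2), (DEN, LHR, LA, 5530, 31), (LHR, ATL, NYC, 9320, 17), (MIA, ATL, NYC, 9320, 17), (SEA, DEN, LA, 6050, 10), (SEA, DEN, LA, 6090, 6), (SFO, LHR, NYC, 1320, 20), (SFO, LHR, NYC, 2600, 26), (SFO, LHR, NYC, 3770, 2), (SFO, LHR, NYC, 5530, 31)}
Natural join on src: {(BOS, LHR, DC, 1320, 20, ATL, 11), (BOS, LHR, DC, 1320, 20, JFK, 13), (BOS, LHR, DC, 1320, 20, MIA, 20), (BOS, LHR, DC, 2600, 26, ATL, 11), (BOS, LHR, DC, 2600, 26, JFK, 13), (BOS, LHR, DC, 2600, 26, MIA, 20), (BOS, LHR, DC, 3770, 2, ATL, 11), (BOS, LHR, DC, 3770, 2, JFK, 13), (BOS, LHR, DC, 3770, 2, MIA, 20), (BOS, LHR, DC, 5530, 31, ATL, 11), (BOS, LHR, DC, 5530, 31, JFK, 13), (BOS, LHR, DC, 5530, 31, MIA, 20), (CDG, LHR, LA, 1320, 20, ATL, 11), (CDG, LHR, LA, 1320, 20, JFK, 13), (CDG, LHR, LA, 1320, 20, MIA, 20), (CDG, LHR, LA, 2600, 26, ATL, 11), (CDG, LHR, LA, 2600, 26, JFK, 13), (CDG, LHR, LA, 2600, 26, MIA, 20), (CDG, LHR, LA, 3770, 2, ATL, 11), (CDG, LHR, LA, 3770, 2, JFK, 13), (CDG, LHR, LA, 3770, 2, MIA, 20), (CDG, LHR, LA, 5530, 31, ATL, 11), (CDG, LHR, LA, 5530, 31, JFK, 13), (CDG, LHR, LA, 5530, 31, MIA, 20), (DEN, LHR, LA, 1320, 20, ATL, 11), (DEN, LHR, LA, 1320, 20, JFK, 13), (DEN, LHR, LA, 1320, 20, MIA, 20), (DEN, LHR, LA, 2600, 26, ATL, 11), (DEN, LHR, LA, 2600, 26, JFK, 13), (DEN, LHR, LA, 2600, 26, MIA, 20), (DEN, LHR, LA, 3770, 2, ATL, 11), (DEN, LHR, LA, 3770, 2, JFK, 13), (DEN, LHR, LA, 3770, 2, MIA, 20), (DEN, LHR, LA, 5530, 31, ATL, 11), (DEN, LHR, LA, 5530, 31, JFK, 13), (DEN, LHR, LA, 5530, 31, MIA, 20), (SEA, DEN, LA, 6050, 10, LAX, 32), (SEA, DEN, LA, 6090, 6, LAX, 32), (SFO, LHR, NYC, 1320, 20, ATL, 11), (SFO, LHR, NYC, 1320, 20, JFK, 13), (SFO, LHR, NYC, 1320, 20, MIA, 20), (SFO, LHR, NYC, 2600, 26, ATL, 11), (SFO, LHR, NYC, 2600, 26, JFK, 13), (SFO, LHR, NYC, 2600, 26, MIA, 20), (SFO, LHR, NYC, 3770, 2, ATL, 11), (SFO, LHR, NYC, 3770, 2, JFK, 13), (SFO, LHR, NYC, 3770, 2, MIA, 20), (SFO, LHR, NYC, 5530, 31, ATL, 11), (SFO, LHR, NYC, 5530, 31, JFK, 13), (SFO, LHR, NYC, 5530, 31, MIA, 20)}
σ[dst ≠ MIA]: keep tuples satisfying dst ≠ MIA → {(BOS, LHR, DC, 1320, 20, ATL, 11), (BOS, LHR, DC, 1320, 20, JFK, 13), (BOS, LHR, DC, 2600, 26, ATL, 11), (BOS, LHR, DC, 2600, 26, JFK, 13), (BOS, LHR, DC, 3770, 2, ATL, 11), (BOS, LHR, DC, 3770, 2, JFK, 13), (BOS, LHR, DC, 5530, 31, ATL, 11), (BOS, LHR, DC, 5530, 31, JFK, 13), (CDG, LHR, LA, 1320, 20, ATL, 11), (CDG, LHR, LA, 1320, 20, JFK, 13), (CDG, LHR, LA, 2600, 26, ATL, 11), (CDG, LHR, LA, 2600, 26, JFK, 13), (CDG, LHR, LA, 3770, 2, ATL, 11), (CDG, LHR, LA, 3770, 2, JFK, 13), (CDG, LHR, LA, 5530, 31, ATL, 11), (CDG, LHR, LA, 5530, 31, JFK, 13), (DEN, LHR, LA, 1320, 20, ATL, 11), (DEN, LHR, LA, 1320, 20, JFK, 13), (DEN, LHR, LA, 2600, 26, ATL, 11), (DEN, LHR, LA, 2600, 26, JFK, 13), (DEN, LHR, LA, 3770, 2, ATL, 11), (DEN, LHR, LA, 3770, 2, JFK, 13), (DEN, LHR, LA, 5530, 31, ATL, 11), (DEN, LHR, LA, 5530, 31, JFK, 13), (SEA, DEN, LA, 6050, 10, LAX, 32), (SEA, DEN, LA, 6090, 6, LAX, 32), (SFO, LHR, NYC, 1320, 20, ATL, 11), (SFO, LHR, NYC, 1320, 20, JFK, 13), (SFO, LHR, NYC, 2600, 26, ATL, 11), (SFO, LHR, NYC, 2600, 26, JFK, 13), (SFO, LHR, NYC, 3770, 2, ATL, 11), (SFO, LHR, NYC, 3770, 2, JFK, 13), (SFO, LHR, NYC, 5530, 31, ATL, 11), (SFO, LHR, NYC, 5530, 31, JFK, 13)}
π[dst, city, src]: project onto (dst, city, src) (27 duplicate(s) eliminated) → {(ATL, DC, LHR), (ATL, LA, LHR), (ATL, NYC, LHR), (JFK, DC, LHR), (JFK, LA, LHR), (JFK, NYC, LHR), (LAX, LA, DEN)}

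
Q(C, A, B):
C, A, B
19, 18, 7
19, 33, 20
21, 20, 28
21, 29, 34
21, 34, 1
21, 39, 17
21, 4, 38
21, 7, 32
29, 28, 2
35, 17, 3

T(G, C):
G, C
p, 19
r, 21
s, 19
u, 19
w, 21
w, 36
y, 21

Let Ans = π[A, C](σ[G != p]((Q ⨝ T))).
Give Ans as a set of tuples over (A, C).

Natural join on C: {(19, 18, 7, p), (19, 18, 7, s), (19, 18, 7, u), (19, 33, 20, p), (19, 33, 20, s), (19, 33, 20, u), (21, 20, 28, r), (21, 20, 28, w), (21, 20, 28, y), (21, 29, 34, r), (21, 29, 34, w), (21, 29, 34, y), (21, 34, 1, r), (21, 34, 1, w), (21, 34, 1, y), (21, 39, 17, r), (21, 39, 17, w), (21, 39, 17, y), (21, 4, 38, r), (21, 4, 38, w), (21, 4, 38, y), (21, 7, 32, r), (21, 7, 32, w), (21, 7, 32, y)}
Apply σ_{G != p}; surviving tuples: {(19, 18, 7, s), (19, 18, 7, u), (19, 33, 20, s), (19, 33, 20, u), (21, 20, 28, r), (21, 20, 28, w), (21, 20, 28, y), (21, 29, 34, r), (21, 29, 34, w), (21, 29, 34, y), (21, 34, 1, r), (21, 34, 1, w), (21, 34, 1, y), (21, 39, 17, r), (21, 39, 17, w), (21, 39, 17, y), (21, 4, 38, r), (21, 4, 38, w), (21, 4, 38, y), (21, 7, 32, r), (21, 7, 32, w), (21, 7, 32, y)}
Keep only column(s) A, C (14 duplicate(s) eliminated): {(18, 19), (20, 21), (29, 21), (33, 19), (34, 21), (39, 21), (4, 21), (7, 21)}

{(18, 19), (20, 21), (29, 21), (33, 19), (34, 21), (39, 21), (4, 21), (7, 21)}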